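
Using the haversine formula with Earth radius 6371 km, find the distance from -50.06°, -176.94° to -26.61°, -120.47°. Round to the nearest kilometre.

5411 km

Δλ = -120.47 − -176.94 = 56.47°.
Δφ = -26.61 − -50.06 = 23.45°.
a = sin²(Δφ/2) + cos φ₁ · cos φ₂ · sin²(Δλ/2) = 0.169761.
c = 2·atan2(√a, √(1−a)) = 0.84934 rad → d = 6371·c ≈ 5411.16 km.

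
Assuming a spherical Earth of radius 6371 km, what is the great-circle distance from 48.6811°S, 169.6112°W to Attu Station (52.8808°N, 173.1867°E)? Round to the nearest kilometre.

11409 km

Δλ = 173.1867 − -169.6112 = 342.7979°; wrapped into (−180°, 180°]: -17.2021°.
Δφ = 52.8808 − -48.6811 = 101.5619°.
a = sin²(Δφ/2) + cos φ₁ · cos φ₂ · sin²(Δλ/2) = 0.609125.
c = 2·atan2(√a, √(1−a)) = 1.79082 rad → d = 6371·c ≈ 11409.30 km.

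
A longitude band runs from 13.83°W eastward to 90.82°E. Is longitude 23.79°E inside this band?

Band width going east from -13.83° to +90.82°: ((90.82 − -13.83) mod 360) = 104.65°.
Offset of +23.79° east of the west edge: ((23.79 − -13.83) mod 360) = 37.62°.
37.62° ≤ 104.65° ⇒ inside.

Yes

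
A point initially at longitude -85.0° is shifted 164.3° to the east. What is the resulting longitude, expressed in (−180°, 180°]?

Start at -85.0°; shift +164.3° → +79.3°.
+79.3° already lies in (−180°, 180°].

+79.3°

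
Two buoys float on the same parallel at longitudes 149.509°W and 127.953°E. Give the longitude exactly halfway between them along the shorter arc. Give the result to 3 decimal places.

Signed shortest Δλ from -149.509° to +127.953° is -82.538°.
Midpoint longitude = -149.509° + (-82.538°)/2 = -149.509° − 41.269° = -190.778°.
Normalise into (−180°, 180°]: +169.222°.
(The naïve average (-149.509 + +127.953)/2 = -10.778° is on the wrong side of the globe.)

169.222°E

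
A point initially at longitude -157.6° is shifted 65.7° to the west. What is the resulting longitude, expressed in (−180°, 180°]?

+136.7°

Start at -157.6°; shift −65.7° → -223.3°.
-223.3° lies outside (−180°, 180°]; add 360° → +136.7°.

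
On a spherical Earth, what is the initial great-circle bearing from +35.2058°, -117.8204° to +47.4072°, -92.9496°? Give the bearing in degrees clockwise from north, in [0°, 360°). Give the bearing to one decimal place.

Δλ = -92.9496 − -117.8204 = 24.8708°.
θ = atan2( sin Δλ · cos φ₂ , cos φ₁ · sin φ₂ − sin φ₁ · cos φ₂ · cos Δλ )
  = atan2(0.28464, 0.24753) = 48.988° → normalised to [0°, 360°): 48.988°.

49.0°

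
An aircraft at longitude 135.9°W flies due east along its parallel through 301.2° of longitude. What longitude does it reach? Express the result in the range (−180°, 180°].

165.3°E

Start at -135.9°; shift +301.2° → +165.3°.
+165.3° already lies in (−180°, 180°].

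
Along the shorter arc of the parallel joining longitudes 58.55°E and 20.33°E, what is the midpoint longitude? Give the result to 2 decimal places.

39.44°E

Signed shortest Δλ from +58.55° to +20.33° is -38.22°.
Midpoint longitude = +58.55° + (-38.22°)/2 = +58.55° − 19.11° = +39.44°.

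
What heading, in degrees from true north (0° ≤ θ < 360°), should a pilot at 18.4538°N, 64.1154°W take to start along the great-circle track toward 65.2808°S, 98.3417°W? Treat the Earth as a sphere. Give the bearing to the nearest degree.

Δλ = -98.3417 − -64.1154 = -34.2263°.
θ = atan2( sin Δλ · cos φ₂ , cos φ₁ · sin φ₂ − sin φ₁ · cos φ₂ · cos Δλ )
  = atan2(-0.23521, -0.97110) = -166.385° → normalised to [0°, 360°): 193.615°.

194°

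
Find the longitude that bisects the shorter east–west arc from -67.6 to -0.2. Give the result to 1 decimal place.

-33.9°

Signed shortest Δλ from -67.6° to -0.2° is +67.4°.
Midpoint longitude = -67.6° + (+67.4°)/2 = -67.6° + 33.7° = -33.9°.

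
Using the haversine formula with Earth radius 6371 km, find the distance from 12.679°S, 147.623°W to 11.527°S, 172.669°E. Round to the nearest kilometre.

Δλ = 172.669 − -147.623 = 320.292°; wrapped into (−180°, 180°]: -39.708°.
Δφ = -11.527 − -12.679 = 1.152°.
a = sin²(Δφ/2) + cos φ₁ · cos φ₂ · sin²(Δλ/2) = 0.110364.
c = 2·atan2(√a, √(1−a)) = 0.67729 rad → d = 6371·c ≈ 4315.02 km.

4315 km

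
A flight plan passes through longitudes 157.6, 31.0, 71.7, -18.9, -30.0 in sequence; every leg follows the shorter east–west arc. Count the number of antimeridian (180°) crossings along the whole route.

Leg 1: +157.6° → +31.0°, shortest Δλ = -126.6° (west) — does not cross 180°.
Leg 2: +31.0° → +71.7°, shortest Δλ = 40.7° (east) — does not cross 180°.
Leg 3: +71.7° → -18.9°, shortest Δλ = -90.6° (west) — does not cross 180°.
Leg 4: -18.9° → -30.0°, shortest Δλ = -11.1° (west) — does not cross 180°.
Total crossings: 0.

0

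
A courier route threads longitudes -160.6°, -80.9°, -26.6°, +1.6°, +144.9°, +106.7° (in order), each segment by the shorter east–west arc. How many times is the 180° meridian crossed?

Leg 1: -160.6° → -80.9°, shortest Δλ = 79.7° (east) — does not cross 180°.
Leg 2: -80.9° → -26.6°, shortest Δλ = 54.3° (east) — does not cross 180°.
Leg 3: -26.6° → +1.6°, shortest Δλ = 28.2° (east) — does not cross 180°.
Leg 4: +1.6° → +144.9°, shortest Δλ = 143.3° (east) — does not cross 180°.
Leg 5: +144.9° → +106.7°, shortest Δλ = -38.2° (west) — does not cross 180°.
Total crossings: 0.

0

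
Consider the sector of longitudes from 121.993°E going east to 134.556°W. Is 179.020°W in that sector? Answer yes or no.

Band width going east from +121.993° to -134.556°: ((-134.556 − 121.993) mod 360) = 103.451°.
Offset of -179.020° east of the west edge: ((-179.020 − 121.993) mod 360) = 58.987°.
58.987° ≤ 103.451° ⇒ inside.

Yes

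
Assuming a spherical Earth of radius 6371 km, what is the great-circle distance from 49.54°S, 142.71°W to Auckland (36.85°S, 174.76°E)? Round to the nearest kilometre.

Δλ = 174.76 − -142.71 = 317.47°; wrapped into (−180°, 180°]: -42.53°.
Δφ = -36.85 − -49.54 = 12.69°.
a = sin²(Δφ/2) + cos φ₁ · cos φ₂ · sin²(Δλ/2) = 0.080517.
c = 2·atan2(√a, √(1−a)) = 0.57542 rad → d = 6371·c ≈ 3665.98 km.

3666 km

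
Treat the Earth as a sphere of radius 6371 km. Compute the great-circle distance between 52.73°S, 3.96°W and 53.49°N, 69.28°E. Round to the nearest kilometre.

Δλ = 69.28 − -3.96 = 73.24°.
Δφ = 53.49 − -52.73 = 106.22°.
a = sin²(Δφ/2) + cos φ₁ · cos φ₂ · sin²(Δλ/2) = 0.767862.
c = 2·atan2(√a, √(1−a)) = 2.13616 rad → d = 6371·c ≈ 13609.48 km.

13609 km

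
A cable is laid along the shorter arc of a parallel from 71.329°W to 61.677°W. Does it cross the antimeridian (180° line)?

Signed shortest Δλ = ((-61.677 − -71.329 + 180) mod 360) − 180 = 9.652°.
Going east by 9.652° from -71.329° reaches -61.677° without touching 180°.

No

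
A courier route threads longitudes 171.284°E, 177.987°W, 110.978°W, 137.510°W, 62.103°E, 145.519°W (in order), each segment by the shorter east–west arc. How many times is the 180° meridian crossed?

3

Leg 1: +171.284° → -177.987°, shortest Δλ = 10.729° (east) — crosses 180°.
Leg 2: -177.987° → -110.978°, shortest Δλ = 67.009° (east) — does not cross 180°.
Leg 3: -110.978° → -137.510°, shortest Δλ = -26.532° (west) — does not cross 180°.
Leg 4: -137.510° → +62.103°, shortest Δλ = -160.387° (west) — crosses 180°.
Leg 5: +62.103° → -145.519°, shortest Δλ = 152.378° (east) — crosses 180°.
Total crossings: 3.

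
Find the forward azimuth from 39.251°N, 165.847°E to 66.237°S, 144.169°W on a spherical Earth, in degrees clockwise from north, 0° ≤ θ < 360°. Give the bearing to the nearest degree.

Δλ = -144.169 − 165.847 = -310.016°; wrapped into (−180°, 180°]: 49.984°.
θ = atan2( sin Δλ · cos φ₂ , cos φ₁ · sin φ₂ − sin φ₁ · cos φ₂ · cos Δλ )
  = atan2(0.30861, -0.87267) = 160.524° → normalised to [0°, 360°): 160.524°.

161°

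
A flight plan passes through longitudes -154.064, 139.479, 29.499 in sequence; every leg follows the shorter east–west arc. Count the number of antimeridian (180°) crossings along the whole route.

Leg 1: -154.064° → +139.479°, shortest Δλ = -66.457° (west) — crosses 180°.
Leg 2: +139.479° → +29.499°, shortest Δλ = -109.98° (west) — does not cross 180°.
Total crossings: 1.

1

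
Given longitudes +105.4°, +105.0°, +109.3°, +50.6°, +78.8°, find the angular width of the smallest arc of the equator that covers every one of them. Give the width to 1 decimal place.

Sort the longitudes: +50.6°, +78.8°, +105.0°, +105.4°, +109.3°.
Eastward gaps between consecutive values (wrapping around): 28.2°, 26.2°, 0.4°, 3.9°, 301.3°.
Largest gap = 301.3° ⇒ minimal covering band is its complement: 360° − 301.3° = 58.7°.
Band runs from +50.6° eastward to +109.3°.

58.7°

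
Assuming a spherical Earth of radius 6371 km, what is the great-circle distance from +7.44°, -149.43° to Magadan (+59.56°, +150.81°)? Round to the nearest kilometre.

7630 km

Δλ = 150.81 − -149.43 = 300.24°; wrapped into (−180°, 180°]: -59.76°.
Δφ = 59.56 − 7.44 = 52.12°.
a = sin²(Δφ/2) + cos φ₁ · cos φ₂ · sin²(Δλ/2) = 0.317678.
c = 2·atan2(√a, √(1−a)) = 1.19755 rad → d = 6371·c ≈ 7629.56 km.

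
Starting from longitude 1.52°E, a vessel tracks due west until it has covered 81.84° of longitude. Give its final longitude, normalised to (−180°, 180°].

80.32°W

Start at +1.52°; shift −81.84° → -80.32°.
-80.32° already lies in (−180°, 180°].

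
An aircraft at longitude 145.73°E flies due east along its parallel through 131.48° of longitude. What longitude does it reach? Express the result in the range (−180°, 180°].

Start at +145.73°; shift +131.48° → +277.21°.
+277.21° lies outside (−180°, 180°]; subtract 360° → -82.79°.

82.79°W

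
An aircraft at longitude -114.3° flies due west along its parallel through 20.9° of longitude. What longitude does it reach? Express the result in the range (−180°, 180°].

Start at -114.3°; shift −20.9° → -135.2°.
-135.2° already lies in (−180°, 180°].

-135.2°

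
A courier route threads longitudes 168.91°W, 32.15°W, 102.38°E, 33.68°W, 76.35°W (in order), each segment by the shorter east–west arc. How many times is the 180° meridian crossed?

0

Leg 1: -168.91° → -32.15°, shortest Δλ = 136.76° (east) — does not cross 180°.
Leg 2: -32.15° → +102.38°, shortest Δλ = 134.53° (east) — does not cross 180°.
Leg 3: +102.38° → -33.68°, shortest Δλ = -136.06° (west) — does not cross 180°.
Leg 4: -33.68° → -76.35°, shortest Δλ = -42.67° (west) — does not cross 180°.
Total crossings: 0.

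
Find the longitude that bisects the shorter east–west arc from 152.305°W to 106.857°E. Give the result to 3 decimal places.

157.276°E

Signed shortest Δλ from -152.305° to +106.857° is -100.838°.
Midpoint longitude = -152.305° + (-100.838°)/2 = -152.305° − 50.419° = -202.724°.
Normalise into (−180°, 180°]: +157.276°.
(The naïve average (-152.305 + +106.857)/2 = -22.724° is on the wrong side of the globe.)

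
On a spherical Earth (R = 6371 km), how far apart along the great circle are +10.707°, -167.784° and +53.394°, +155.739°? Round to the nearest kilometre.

Δλ = 155.739 − -167.784 = 323.523°; wrapped into (−180°, 180°]: -36.477°.
Δφ = 53.394 − 10.707 = 42.687°.
a = sin²(Δφ/2) + cos φ₁ · cos φ₂ · sin²(Δλ/2) = 0.189859.
c = 2·atan2(√a, √(1−a)) = 0.90169 rad → d = 6371·c ≈ 5744.69 km.

5745 km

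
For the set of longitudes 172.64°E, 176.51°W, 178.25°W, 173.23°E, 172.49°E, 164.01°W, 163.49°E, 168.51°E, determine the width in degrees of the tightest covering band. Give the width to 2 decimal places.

32.50°

Sort the longitudes: -178.25°, -176.51°, -164.01°, +163.49°, +168.51°, +172.49°, +172.64°, +173.23°.
Eastward gaps between consecutive values (wrapping around): 1.74°, 12.50°, 327.50°, 5.02°, 3.98°, 0.15°, 0.59°, 8.52°.
Largest gap = 327.50° ⇒ minimal covering band is its complement: 360° − 327.50° = 32.50°.
Band runs from +163.49° eastward to -164.01°, crossing the antimeridian.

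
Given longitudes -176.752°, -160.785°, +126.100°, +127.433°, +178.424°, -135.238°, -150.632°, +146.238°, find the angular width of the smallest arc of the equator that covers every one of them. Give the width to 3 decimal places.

98.662°

Sort the longitudes: -176.752°, -160.785°, -150.632°, -135.238°, +126.100°, +127.433°, +146.238°, +178.424°.
Eastward gaps between consecutive values (wrapping around): 15.967°, 10.153°, 15.394°, 261.338°, 1.333°, 18.805°, 32.186°, 4.824°.
Largest gap = 261.338° ⇒ minimal covering band is its complement: 360° − 261.338° = 98.662°.
Band runs from +126.100° eastward to -135.238°, crossing the antimeridian.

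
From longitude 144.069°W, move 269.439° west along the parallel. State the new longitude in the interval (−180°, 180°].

Start at -144.069°; shift −269.439° → -413.508°.
-413.508° lies outside (−180°, 180°]; add 360° → -53.508°.

53.508°W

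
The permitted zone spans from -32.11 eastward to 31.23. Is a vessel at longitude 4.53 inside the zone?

Band width going east from -32.11° to +31.23°: ((31.23 − -32.11) mod 360) = 63.34°.
Offset of +4.53° east of the west edge: ((4.53 − -32.11) mod 360) = 36.64°.
36.64° ≤ 63.34° ⇒ inside.

Yes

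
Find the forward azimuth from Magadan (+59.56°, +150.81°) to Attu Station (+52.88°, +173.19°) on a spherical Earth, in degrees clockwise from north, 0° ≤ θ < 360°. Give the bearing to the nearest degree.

109°

Δλ = 173.19 − 150.81 = 22.38°.
θ = atan2( sin Δλ · cos φ₂ , cos φ₁ · sin φ₂ − sin φ₁ · cos φ₂ · cos Δλ )
  = atan2(0.22978, -0.07713) = 108.557° → normalised to [0°, 360°): 108.557°.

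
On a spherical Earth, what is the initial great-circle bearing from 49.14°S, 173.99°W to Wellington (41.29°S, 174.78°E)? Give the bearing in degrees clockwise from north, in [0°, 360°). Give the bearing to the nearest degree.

Δλ = 174.78 − -173.99 = 348.77°; wrapped into (−180°, 180°]: -11.23°.
θ = atan2( sin Δλ · cos φ₂ , cos φ₁ · sin φ₂ − sin φ₁ · cos φ₂ · cos Δλ )
  = atan2(-0.14633, 0.12570) = -49.337° → normalised to [0°, 360°): 310.663°.

311°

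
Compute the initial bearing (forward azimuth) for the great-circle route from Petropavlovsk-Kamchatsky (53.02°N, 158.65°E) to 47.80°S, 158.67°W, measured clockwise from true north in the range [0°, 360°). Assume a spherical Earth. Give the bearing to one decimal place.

151.5°

Δλ = -158.67 − 158.65 = -317.32°; wrapped into (−180°, 180°]: 42.68°.
θ = atan2( sin Δλ · cos φ₂ , cos φ₁ · sin φ₂ − sin φ₁ · cos φ₂ · cos Δλ )
  = atan2(0.45536, -0.84010) = 151.541° → normalised to [0°, 360°): 151.541°.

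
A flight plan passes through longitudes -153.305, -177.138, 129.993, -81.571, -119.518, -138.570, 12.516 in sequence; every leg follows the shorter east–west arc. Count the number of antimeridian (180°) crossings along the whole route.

2

Leg 1: -153.305° → -177.138°, shortest Δλ = -23.833° (west) — does not cross 180°.
Leg 2: -177.138° → +129.993°, shortest Δλ = -52.869° (west) — crosses 180°.
Leg 3: +129.993° → -81.571°, shortest Δλ = 148.436° (east) — crosses 180°.
Leg 4: -81.571° → -119.518°, shortest Δλ = -37.947° (west) — does not cross 180°.
Leg 5: -119.518° → -138.570°, shortest Δλ = -19.052° (west) — does not cross 180°.
Leg 6: -138.570° → +12.516°, shortest Δλ = 151.086° (east) — does not cross 180°.
Total crossings: 2.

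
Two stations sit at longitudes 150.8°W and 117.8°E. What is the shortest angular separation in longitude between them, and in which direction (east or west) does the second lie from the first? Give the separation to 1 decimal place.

91.4° west

Raw difference: 117.8 − -150.8 = 268.6°.
Normalise into (−180°, 180°]: 268.6° − 360° = -91.4°.
Negative ⇒ the second point lies to the west; separation 91.4°.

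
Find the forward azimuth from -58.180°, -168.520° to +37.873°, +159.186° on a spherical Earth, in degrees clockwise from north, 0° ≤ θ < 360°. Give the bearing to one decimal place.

334.7°

Δλ = 159.186 − -168.520 = 327.706°; wrapped into (−180°, 180°]: -32.294°.
θ = atan2( sin Δλ · cos φ₂ , cos φ₁ · sin φ₂ − sin φ₁ · cos φ₂ · cos Δλ )
  = atan2(-0.42173, 0.89067) = -25.338° → normalised to [0°, 360°): 334.662°.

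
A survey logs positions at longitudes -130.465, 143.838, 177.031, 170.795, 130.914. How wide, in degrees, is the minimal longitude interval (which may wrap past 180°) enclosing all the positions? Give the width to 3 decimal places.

98.621°

Sort the longitudes: -130.465°, +130.914°, +143.838°, +170.795°, +177.031°.
Eastward gaps between consecutive values (wrapping around): 261.379°, 12.924°, 26.957°, 6.236°, 52.504°.
Largest gap = 261.379° ⇒ minimal covering band is its complement: 360° − 261.379° = 98.621°.
Band runs from +130.914° eastward to -130.465°, crossing the antimeridian.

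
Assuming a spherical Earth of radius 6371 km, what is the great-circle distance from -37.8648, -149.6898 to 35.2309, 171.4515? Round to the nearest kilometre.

9061 km

Δλ = 171.4515 − -149.6898 = 321.1413°; wrapped into (−180°, 180°]: -38.8587°.
Δφ = 35.2309 − -37.8648 = 73.0957°.
a = sin²(Δφ/2) + cos φ₁ · cos φ₂ · sin²(Δλ/2) = 0.425968.
c = 2·atan2(√a, √(1−a)) = 1.42219 rad → d = 6371·c ≈ 9060.75 km.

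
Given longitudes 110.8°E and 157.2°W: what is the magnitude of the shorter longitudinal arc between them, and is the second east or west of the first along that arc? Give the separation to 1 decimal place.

Raw difference: -157.2 − 110.8 = -268.0°.
Normalise into (−180°, 180°]: -268.0° + 360° = 92.0°.
Positive ⇒ the second point lies to the east; separation 92.0°.

92.0° east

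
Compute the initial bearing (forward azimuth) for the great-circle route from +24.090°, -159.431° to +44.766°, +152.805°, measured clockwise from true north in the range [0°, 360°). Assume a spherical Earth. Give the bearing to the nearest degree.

310°

Δλ = 152.805 − -159.431 = 312.236°; wrapped into (−180°, 180°]: -47.764°.
θ = atan2( sin Δλ · cos φ₂ , cos φ₁ · sin φ₂ − sin φ₁ · cos φ₂ · cos Δλ )
  = atan2(-0.52566, 0.44808) = -49.555° → normalised to [0°, 360°): 310.445°.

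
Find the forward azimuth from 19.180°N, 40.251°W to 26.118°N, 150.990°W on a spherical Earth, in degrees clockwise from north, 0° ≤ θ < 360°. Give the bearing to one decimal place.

Δλ = -150.990 − -40.251 = -110.739°.
θ = atan2( sin Δλ · cos φ₂ , cos φ₁ · sin φ₂ − sin φ₁ · cos φ₂ · cos Δλ )
  = atan2(-0.83971, 0.52024) = -58.220° → normalised to [0°, 360°): 301.780°.

301.8°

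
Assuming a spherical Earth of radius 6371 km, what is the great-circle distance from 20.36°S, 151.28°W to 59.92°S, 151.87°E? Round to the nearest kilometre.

Δλ = 151.87 − -151.28 = 303.15°; wrapped into (−180°, 180°]: -56.85°.
Δφ = -59.92 − -20.36 = -39.56°.
a = sin²(Δφ/2) + cos φ₁ · cos φ₂ · sin²(Δλ/2) = 0.220992.
c = 2·atan2(√a, √(1−a)) = 0.97880 rad → d = 6371·c ≈ 6235.95 km.

6236 km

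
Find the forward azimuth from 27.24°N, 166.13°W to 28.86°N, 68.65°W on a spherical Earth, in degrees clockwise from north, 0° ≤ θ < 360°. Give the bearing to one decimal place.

61.0°

Δλ = -68.65 − -166.13 = 97.48°.
θ = atan2( sin Δλ · cos φ₂ , cos φ₁ · sin φ₂ − sin φ₁ · cos φ₂ · cos Δλ )
  = atan2(0.86835, 0.48133) = 61.000° → normalised to [0°, 360°): 61.000°.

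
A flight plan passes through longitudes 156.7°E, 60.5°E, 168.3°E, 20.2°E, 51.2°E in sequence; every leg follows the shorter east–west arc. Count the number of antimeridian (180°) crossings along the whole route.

0

Leg 1: +156.7° → +60.5°, shortest Δλ = -96.2° (west) — does not cross 180°.
Leg 2: +60.5° → +168.3°, shortest Δλ = 107.8° (east) — does not cross 180°.
Leg 3: +168.3° → +20.2°, shortest Δλ = -148.1° (west) — does not cross 180°.
Leg 4: +20.2° → +51.2°, shortest Δλ = 31.0° (east) — does not cross 180°.
Total crossings: 0.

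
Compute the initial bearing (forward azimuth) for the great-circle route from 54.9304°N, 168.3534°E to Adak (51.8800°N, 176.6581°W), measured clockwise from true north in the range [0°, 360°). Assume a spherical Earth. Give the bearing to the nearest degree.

103°

Δλ = -176.6581 − 168.3534 = -345.0115°; wrapped into (−180°, 180°]: 14.9885°.
θ = atan2( sin Δλ · cos φ₂ , cos φ₁ · sin φ₂ − sin φ₁ · cos φ₂ · cos Δλ )
  = atan2(0.15965, -0.03602) = 102.716° → normalised to [0°, 360°): 102.716°.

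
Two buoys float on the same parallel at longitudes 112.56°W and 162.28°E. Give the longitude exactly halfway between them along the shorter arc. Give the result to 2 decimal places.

Signed shortest Δλ from -112.56° to +162.28° is -85.16°.
Midpoint longitude = -112.56° + (-85.16°)/2 = -112.56° − 42.58° = -155.14°.
(The naïve average (-112.56 + +162.28)/2 = 24.86° is on the wrong side of the globe.)

155.14°W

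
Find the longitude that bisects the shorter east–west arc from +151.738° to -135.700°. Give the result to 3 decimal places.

Signed shortest Δλ from +151.738° to -135.700° is +72.562°.
Midpoint longitude = +151.738° + (+72.562°)/2 = +151.738° + 36.281° = +188.019°.
Normalise into (−180°, 180°]: -171.981°.
(The naïve average (+151.738 + -135.700)/2 = 8.019° is on the wrong side of the globe.)

-171.981°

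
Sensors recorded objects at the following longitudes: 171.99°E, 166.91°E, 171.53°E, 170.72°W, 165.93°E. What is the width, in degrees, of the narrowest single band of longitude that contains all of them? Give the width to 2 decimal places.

Sort the longitudes: -170.72°, +165.93°, +166.91°, +171.53°, +171.99°.
Eastward gaps between consecutive values (wrapping around): 336.65°, 0.98°, 4.62°, 0.46°, 17.29°.
Largest gap = 336.65° ⇒ minimal covering band is its complement: 360° − 336.65° = 23.35°.
Band runs from +165.93° eastward to -170.72°, crossing the antimeridian.

23.35°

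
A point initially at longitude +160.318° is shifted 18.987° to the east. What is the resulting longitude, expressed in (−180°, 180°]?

Start at +160.318°; shift +18.987° → +179.305°.
+179.305° already lies in (−180°, 180°].

+179.305°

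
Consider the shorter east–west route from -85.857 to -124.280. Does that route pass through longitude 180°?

Signed shortest Δλ = ((-124.280 − -85.857 + 180) mod 360) − 180 = -38.423°.
Going west by 38.423° from -85.857° reaches -124.280° without touching 180°.

No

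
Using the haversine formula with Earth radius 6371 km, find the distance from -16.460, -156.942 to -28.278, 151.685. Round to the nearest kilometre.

Δλ = 151.685 − -156.942 = 308.627°; wrapped into (−180°, 180°]: -51.373°.
Δφ = -28.278 − -16.460 = -11.818°.
a = sin²(Δφ/2) + cos φ₁ · cos φ₂ · sin²(Δλ/2) = 0.169273.
c = 2·atan2(√a, √(1−a)) = 0.84804 rad → d = 6371·c ≈ 5402.86 km.

5403 km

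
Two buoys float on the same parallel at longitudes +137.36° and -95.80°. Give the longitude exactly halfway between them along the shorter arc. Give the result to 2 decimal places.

Signed shortest Δλ from +137.36° to -95.80° is +126.84°.
Midpoint longitude = +137.36° + (+126.84°)/2 = +137.36° + 63.42° = +200.78°.
Normalise into (−180°, 180°]: -159.22°.
(The naïve average (+137.36 + -95.80)/2 = 20.78° is on the wrong side of the globe.)

-159.22°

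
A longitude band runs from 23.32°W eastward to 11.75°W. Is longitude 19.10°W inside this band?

Band width going east from -23.32° to -11.75°: ((-11.75 − -23.32) mod 360) = 11.57°.
Offset of -19.10° east of the west edge: ((-19.10 − -23.32) mod 360) = 4.22°.
4.22° ≤ 11.57° ⇒ inside.

Yes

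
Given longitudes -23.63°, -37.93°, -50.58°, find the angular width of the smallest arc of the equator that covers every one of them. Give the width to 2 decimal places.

26.95°

Sort the longitudes: -50.58°, -37.93°, -23.63°.
Eastward gaps between consecutive values (wrapping around): 12.65°, 14.30°, 333.05°.
Largest gap = 333.05° ⇒ minimal covering band is its complement: 360° − 333.05° = 26.95°.
Band runs from -50.58° eastward to -23.63°.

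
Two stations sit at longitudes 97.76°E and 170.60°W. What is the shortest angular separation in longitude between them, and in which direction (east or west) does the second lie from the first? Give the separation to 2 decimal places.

Raw difference: -170.60 − 97.76 = -268.36°.
Normalise into (−180°, 180°]: -268.36° + 360° = 91.64°.
Positive ⇒ the second point lies to the east; separation 91.64°.

91.64° east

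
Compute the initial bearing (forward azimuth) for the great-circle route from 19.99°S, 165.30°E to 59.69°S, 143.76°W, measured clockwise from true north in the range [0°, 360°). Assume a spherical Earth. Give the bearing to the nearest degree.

151°

Δλ = -143.76 − 165.30 = -309.06°; wrapped into (−180°, 180°]: 50.94°.
θ = atan2( sin Δλ · cos φ₂ , cos φ₁ · sin φ₂ − sin φ₁ · cos φ₂ · cos Δλ )
  = atan2(0.39188, -0.70258) = 150.849° → normalised to [0°, 360°): 150.849°.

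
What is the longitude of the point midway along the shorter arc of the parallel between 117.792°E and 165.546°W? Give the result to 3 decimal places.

Signed shortest Δλ from +117.792° to -165.546° is +76.662°.
Midpoint longitude = +117.792° + (+76.662°)/2 = +117.792° + 38.331° = +156.123°.
(The naïve average (+117.792 + -165.546)/2 = -23.877° is on the wrong side of the globe.)

156.123°E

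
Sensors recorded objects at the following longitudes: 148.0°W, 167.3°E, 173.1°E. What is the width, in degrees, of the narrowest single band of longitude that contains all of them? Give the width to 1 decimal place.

44.7°

Sort the longitudes: -148.0°, +167.3°, +173.1°.
Eastward gaps between consecutive values (wrapping around): 315.3°, 5.8°, 38.9°.
Largest gap = 315.3° ⇒ minimal covering band is its complement: 360° − 315.3° = 44.7°.
Band runs from +167.3° eastward to -148.0°, crossing the antimeridian.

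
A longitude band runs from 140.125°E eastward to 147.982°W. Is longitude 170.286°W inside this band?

Yes

Band width going east from +140.125° to -147.982°: ((-147.982 − 140.125) mod 360) = 71.893°.
Offset of -170.286° east of the west edge: ((-170.286 − 140.125) mod 360) = 49.589°.
49.589° ≤ 71.893° ⇒ inside.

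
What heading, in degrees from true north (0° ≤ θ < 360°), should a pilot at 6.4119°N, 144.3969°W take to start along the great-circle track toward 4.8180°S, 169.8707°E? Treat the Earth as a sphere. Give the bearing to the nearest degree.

Δλ = 169.8707 − -144.3969 = 314.2676°; wrapped into (−180°, 180°]: -45.7324°.
θ = atan2( sin Δλ · cos φ₂ , cos φ₁ · sin φ₂ − sin φ₁ · cos φ₂ · cos Δλ )
  = atan2(-0.71356, -0.16114) = -102.725° → normalised to [0°, 360°): 257.275°.

257°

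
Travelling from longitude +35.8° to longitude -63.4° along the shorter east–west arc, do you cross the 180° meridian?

No

Signed shortest Δλ = ((-63.4 − 35.8 + 180) mod 360) − 180 = -99.2°.
Going west by 99.2° from +35.8° reaches -63.4° without touching 180°.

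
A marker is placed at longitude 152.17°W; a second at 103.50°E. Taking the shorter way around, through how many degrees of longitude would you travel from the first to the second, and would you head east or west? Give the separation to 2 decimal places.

Raw difference: 103.50 − -152.17 = 255.67°.
Normalise into (−180°, 180°]: 255.67° − 360° = -104.33°.
Negative ⇒ the second point lies to the west; separation 104.33°.

104.33° west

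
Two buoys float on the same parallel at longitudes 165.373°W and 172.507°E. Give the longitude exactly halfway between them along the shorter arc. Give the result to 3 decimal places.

Signed shortest Δλ from -165.373° to +172.507° is -22.120°.
Midpoint longitude = -165.373° + (-22.120°)/2 = -165.373° − 11.060° = -176.433°.
(The naïve average (-165.373 + +172.507)/2 = 3.567° is on the wrong side of the globe.)

176.433°W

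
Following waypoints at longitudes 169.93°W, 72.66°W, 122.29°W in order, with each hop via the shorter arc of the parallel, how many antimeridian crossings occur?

Leg 1: -169.93° → -72.66°, shortest Δλ = 97.27° (east) — does not cross 180°.
Leg 2: -72.66° → -122.29°, shortest Δλ = -49.63° (west) — does not cross 180°.
Total crossings: 0.

0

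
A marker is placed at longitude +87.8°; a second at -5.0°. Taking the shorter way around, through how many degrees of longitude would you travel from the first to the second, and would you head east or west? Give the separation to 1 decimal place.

92.8° west

Raw difference: -5.0 − 87.8 = -92.8°.
Normalise into (−180°, 180°]: -92.8° stays -92.8°.
Negative ⇒ the second point lies to the west; separation 92.8°.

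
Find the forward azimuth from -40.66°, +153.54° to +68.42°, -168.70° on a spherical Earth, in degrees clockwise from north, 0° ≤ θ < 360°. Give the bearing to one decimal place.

14.1°

Δλ = -168.70 − 153.54 = -322.24°; wrapped into (−180°, 180°]: 37.76°.
θ = atan2( sin Δλ · cos φ₂ , cos φ₁ · sin φ₂ − sin φ₁ · cos φ₂ · cos Δλ )
  = atan2(0.22522, 0.89488) = 14.127° → normalised to [0°, 360°): 14.127°.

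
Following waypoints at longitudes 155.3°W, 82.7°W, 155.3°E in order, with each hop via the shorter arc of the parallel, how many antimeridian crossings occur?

Leg 1: -155.3° → -82.7°, shortest Δλ = 72.6° (east) — does not cross 180°.
Leg 2: -82.7° → +155.3°, shortest Δλ = -122.0° (west) — crosses 180°.
Total crossings: 1.

1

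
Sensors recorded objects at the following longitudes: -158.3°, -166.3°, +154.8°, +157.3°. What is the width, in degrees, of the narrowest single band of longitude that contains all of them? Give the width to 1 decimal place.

46.9°

Sort the longitudes: -166.3°, -158.3°, +154.8°, +157.3°.
Eastward gaps between consecutive values (wrapping around): 8.0°, 313.1°, 2.5°, 36.4°.
Largest gap = 313.1° ⇒ minimal covering band is its complement: 360° − 313.1° = 46.9°.
Band runs from +154.8° eastward to -158.3°, crossing the antimeridian.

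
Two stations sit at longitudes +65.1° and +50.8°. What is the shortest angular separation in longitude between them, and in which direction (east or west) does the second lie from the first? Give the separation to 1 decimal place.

Raw difference: 50.8 − 65.1 = -14.3°.
Normalise into (−180°, 180°]: -14.3° stays -14.3°.
Negative ⇒ the second point lies to the west; separation 14.3°.

14.3° west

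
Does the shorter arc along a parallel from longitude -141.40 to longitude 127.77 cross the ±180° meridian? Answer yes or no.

Naïve |127.77 − -141.40| = 269.17° > 180°, so the shorter arc goes the other way round — across 180°.
Signed shortest Δλ = ((127.77 − -141.40 + 180) mod 360) − 180 = -90.83°.
Going west by 90.83° from -141.40° passes through 180° before reaching +127.77°.

Yes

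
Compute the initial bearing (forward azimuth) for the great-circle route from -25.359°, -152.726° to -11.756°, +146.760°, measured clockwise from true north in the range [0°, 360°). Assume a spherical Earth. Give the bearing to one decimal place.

Δλ = 146.760 − -152.726 = 299.486°; wrapped into (−180°, 180°]: -60.514°.
θ = atan2( sin Δλ · cos φ₂ , cos φ₁ · sin φ₂ − sin φ₁ · cos φ₂ · cos Δλ )
  = atan2(-0.85222, 0.02227) = -88.503° → normalised to [0°, 360°): 271.497°.

271.5°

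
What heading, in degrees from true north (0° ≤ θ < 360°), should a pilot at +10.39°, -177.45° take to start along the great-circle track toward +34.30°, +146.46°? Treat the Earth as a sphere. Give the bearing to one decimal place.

311.7°

Δλ = 146.46 − -177.45 = 323.91°; wrapped into (−180°, 180°]: -36.09°.
θ = atan2( sin Δλ · cos φ₂ , cos φ₁ · sin φ₂ − sin φ₁ · cos φ₂ · cos Δλ )
  = atan2(-0.48662, 0.43389) = -48.278° → normalised to [0°, 360°): 311.722°.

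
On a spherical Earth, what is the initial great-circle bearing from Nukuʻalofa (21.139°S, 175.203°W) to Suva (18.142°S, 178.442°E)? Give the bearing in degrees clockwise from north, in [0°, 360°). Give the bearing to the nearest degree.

296°

Δλ = 178.442 − -175.203 = 353.645°; wrapped into (−180°, 180°]: -6.355°.
θ = atan2( sin Δλ · cos φ₂ , cos φ₁ · sin φ₂ − sin φ₁ · cos φ₂ · cos Δλ )
  = atan2(-0.10519, 0.05018) = -64.497° → normalised to [0°, 360°): 295.503°.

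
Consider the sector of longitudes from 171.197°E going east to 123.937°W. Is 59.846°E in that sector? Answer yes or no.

Band width going east from +171.197° to -123.937°: ((-123.937 − 171.197) mod 360) = 64.866°.
Offset of +59.846° east of the west edge: ((59.846 − 171.197) mod 360) = 248.649°.
248.649° > 64.866° ⇒ outside.

No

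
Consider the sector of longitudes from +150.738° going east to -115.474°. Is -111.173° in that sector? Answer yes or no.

No

Band width going east from +150.738° to -115.474°: ((-115.474 − 150.738) mod 360) = 93.788°.
Offset of -111.173° east of the west edge: ((-111.173 − 150.738) mod 360) = 98.089°.
98.089° > 93.788° ⇒ outside.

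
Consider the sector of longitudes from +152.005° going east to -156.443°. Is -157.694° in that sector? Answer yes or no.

Yes

Band width going east from +152.005° to -156.443°: ((-156.443 − 152.005) mod 360) = 51.552°.
Offset of -157.694° east of the west edge: ((-157.694 − 152.005) mod 360) = 50.301°.
50.301° ≤ 51.552° ⇒ inside.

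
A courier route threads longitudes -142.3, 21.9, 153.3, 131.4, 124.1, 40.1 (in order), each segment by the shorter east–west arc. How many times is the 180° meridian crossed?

Leg 1: -142.3° → +21.9°, shortest Δλ = 164.2° (east) — does not cross 180°.
Leg 2: +21.9° → +153.3°, shortest Δλ = 131.4° (east) — does not cross 180°.
Leg 3: +153.3° → +131.4°, shortest Δλ = -21.9° (west) — does not cross 180°.
Leg 4: +131.4° → +124.1°, shortest Δλ = -7.3° (west) — does not cross 180°.
Leg 5: +124.1° → +40.1°, shortest Δλ = -84.0° (west) — does not cross 180°.
Total crossings: 0.

0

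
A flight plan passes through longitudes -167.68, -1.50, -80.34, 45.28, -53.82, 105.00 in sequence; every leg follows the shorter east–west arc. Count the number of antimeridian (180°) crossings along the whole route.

0

Leg 1: -167.68° → -1.50°, shortest Δλ = 166.18° (east) — does not cross 180°.
Leg 2: -1.50° → -80.34°, shortest Δλ = -78.84° (west) — does not cross 180°.
Leg 3: -80.34° → +45.28°, shortest Δλ = 125.62° (east) — does not cross 180°.
Leg 4: +45.28° → -53.82°, shortest Δλ = -99.1° (west) — does not cross 180°.
Leg 5: -53.82° → +105.00°, shortest Δλ = 158.82° (east) — does not cross 180°.
Total crossings: 0.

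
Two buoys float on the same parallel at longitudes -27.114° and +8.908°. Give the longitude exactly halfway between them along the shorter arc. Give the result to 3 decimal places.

-9.103°

Signed shortest Δλ from -27.114° to +8.908° is +36.022°.
Midpoint longitude = -27.114° + (+36.022°)/2 = -27.114° + 18.011° = -9.103°.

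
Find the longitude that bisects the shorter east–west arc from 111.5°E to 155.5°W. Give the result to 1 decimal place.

Signed shortest Δλ from +111.5° to -155.5° is +93.0°.
Midpoint longitude = +111.5° + (+93.0°)/2 = +111.5° + 46.5° = +158.0°.
(The naïve average (+111.5 + -155.5)/2 = -22.0° is on the wrong side of the globe.)

158.0°E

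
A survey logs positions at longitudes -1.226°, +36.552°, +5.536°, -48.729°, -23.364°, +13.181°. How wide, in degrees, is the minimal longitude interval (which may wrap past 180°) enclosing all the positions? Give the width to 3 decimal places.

Sort the longitudes: -48.729°, -23.364°, -1.226°, +5.536°, +13.181°, +36.552°.
Eastward gaps between consecutive values (wrapping around): 25.365°, 22.138°, 6.762°, 7.645°, 23.371°, 274.719°.
Largest gap = 274.719° ⇒ minimal covering band is its complement: 360° − 274.719° = 85.281°.
Band runs from -48.729° eastward to +36.552°.

85.281°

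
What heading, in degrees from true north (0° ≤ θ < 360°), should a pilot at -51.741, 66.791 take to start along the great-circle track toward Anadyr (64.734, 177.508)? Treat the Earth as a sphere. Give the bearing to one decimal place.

Δλ = 177.508 − 66.791 = 110.717°.
θ = atan2( sin Δλ · cos φ₂ , cos φ₁ · sin φ₂ − sin φ₁ · cos φ₂ · cos Δλ )
  = atan2(0.39922, 0.44142) = 42.126° → normalised to [0°, 360°): 42.126°.

42.1°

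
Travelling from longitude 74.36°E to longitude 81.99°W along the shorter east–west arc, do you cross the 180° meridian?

No

Signed shortest Δλ = ((-81.99 − 74.36 + 180) mod 360) − 180 = -156.35°.
Going west by 156.35° from +74.36° reaches -81.99° without touching 180°.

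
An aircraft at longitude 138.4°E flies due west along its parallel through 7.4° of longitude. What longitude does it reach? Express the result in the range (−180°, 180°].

131.0°E

Start at +138.4°; shift −7.4° → +131.0°.
+131.0° already lies in (−180°, 180°].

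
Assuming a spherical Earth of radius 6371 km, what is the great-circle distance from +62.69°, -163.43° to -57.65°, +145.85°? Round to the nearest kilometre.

14069 km

Δλ = 145.85 − -163.43 = 309.28°; wrapped into (−180°, 180°]: -50.72°.
Δφ = -57.65 − 62.69 = -120.34°.
a = sin²(Δφ/2) + cos φ₁ · cos φ₂ · sin²(Δλ/2) = 0.797601.
c = 2·atan2(√a, √(1−a)) = 2.20831 rad → d = 6371·c ≈ 14069.17 km.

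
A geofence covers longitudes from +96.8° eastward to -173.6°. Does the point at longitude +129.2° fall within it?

Band width going east from +96.8° to -173.6°: ((-173.6 − 96.8) mod 360) = 89.6°.
Offset of +129.2° east of the west edge: ((129.2 − 96.8) mod 360) = 32.4°.
32.4° ≤ 89.6° ⇒ inside.

Yes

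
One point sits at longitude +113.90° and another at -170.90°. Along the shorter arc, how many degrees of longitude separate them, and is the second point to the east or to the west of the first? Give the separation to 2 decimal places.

Raw difference: -170.90 − 113.90 = -284.8°.
Normalise into (−180°, 180°]: -284.8° + 360° = 75.2°.
Positive ⇒ the second point lies to the east; separation 75.20°.

75.20° east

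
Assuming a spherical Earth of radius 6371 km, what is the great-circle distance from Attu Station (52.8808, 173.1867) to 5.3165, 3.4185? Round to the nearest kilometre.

13472 km

Δλ = 3.4185 − 173.1867 = -169.7682°.
Δφ = 5.3165 − 52.8808 = -47.5643°.
a = sin²(Δφ/2) + cos φ₁ · cos φ₂ · sin²(Δλ/2) = 0.758720.
c = 2·atan2(√a, √(1−a)) = 2.11465 rad → d = 6371·c ≈ 13472.46 km.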